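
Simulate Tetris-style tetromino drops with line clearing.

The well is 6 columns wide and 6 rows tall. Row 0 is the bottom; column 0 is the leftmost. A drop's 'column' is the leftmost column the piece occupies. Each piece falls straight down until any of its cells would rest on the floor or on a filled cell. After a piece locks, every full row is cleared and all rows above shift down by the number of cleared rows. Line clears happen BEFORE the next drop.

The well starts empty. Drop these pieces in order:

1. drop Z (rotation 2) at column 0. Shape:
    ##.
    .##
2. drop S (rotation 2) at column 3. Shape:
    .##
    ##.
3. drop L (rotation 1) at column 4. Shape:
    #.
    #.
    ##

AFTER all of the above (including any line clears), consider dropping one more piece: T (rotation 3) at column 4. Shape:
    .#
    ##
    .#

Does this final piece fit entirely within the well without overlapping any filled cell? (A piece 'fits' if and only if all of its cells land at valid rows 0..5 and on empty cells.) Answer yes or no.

Drop 1: Z rot2 at col 0 lands with bottom-row=0; cleared 0 line(s) (total 0); column heights now [2 2 1 0 0 0], max=2
Drop 2: S rot2 at col 3 lands with bottom-row=0; cleared 0 line(s) (total 0); column heights now [2 2 1 1 2 2], max=2
Drop 3: L rot1 at col 4 lands with bottom-row=2; cleared 0 line(s) (total 0); column heights now [2 2 1 1 5 3], max=5
Test piece T rot3 at col 4 (width 2): heights before test = [2 2 1 1 5 3]; fits = False

Answer: no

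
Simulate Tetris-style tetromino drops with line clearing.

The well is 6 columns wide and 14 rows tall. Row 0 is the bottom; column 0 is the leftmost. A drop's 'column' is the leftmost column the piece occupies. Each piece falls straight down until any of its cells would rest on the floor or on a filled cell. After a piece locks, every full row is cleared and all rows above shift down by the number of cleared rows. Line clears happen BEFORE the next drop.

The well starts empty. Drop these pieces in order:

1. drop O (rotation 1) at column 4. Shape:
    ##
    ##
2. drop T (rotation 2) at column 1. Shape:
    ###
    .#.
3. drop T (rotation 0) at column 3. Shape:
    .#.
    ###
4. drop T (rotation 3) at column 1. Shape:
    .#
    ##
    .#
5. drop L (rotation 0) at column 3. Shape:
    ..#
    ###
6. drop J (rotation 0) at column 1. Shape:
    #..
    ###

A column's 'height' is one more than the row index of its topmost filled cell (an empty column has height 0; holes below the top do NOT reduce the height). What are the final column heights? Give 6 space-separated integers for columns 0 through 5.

Drop 1: O rot1 at col 4 lands with bottom-row=0; cleared 0 line(s) (total 0); column heights now [0 0 0 0 2 2], max=2
Drop 2: T rot2 at col 1 lands with bottom-row=0; cleared 0 line(s) (total 0); column heights now [0 2 2 2 2 2], max=2
Drop 3: T rot0 at col 3 lands with bottom-row=2; cleared 0 line(s) (total 0); column heights now [0 2 2 3 4 3], max=4
Drop 4: T rot3 at col 1 lands with bottom-row=2; cleared 0 line(s) (total 0); column heights now [0 4 5 3 4 3], max=5
Drop 5: L rot0 at col 3 lands with bottom-row=4; cleared 0 line(s) (total 0); column heights now [0 4 5 5 5 6], max=6
Drop 6: J rot0 at col 1 lands with bottom-row=5; cleared 0 line(s) (total 0); column heights now [0 7 6 6 5 6], max=7

Answer: 0 7 6 6 5 6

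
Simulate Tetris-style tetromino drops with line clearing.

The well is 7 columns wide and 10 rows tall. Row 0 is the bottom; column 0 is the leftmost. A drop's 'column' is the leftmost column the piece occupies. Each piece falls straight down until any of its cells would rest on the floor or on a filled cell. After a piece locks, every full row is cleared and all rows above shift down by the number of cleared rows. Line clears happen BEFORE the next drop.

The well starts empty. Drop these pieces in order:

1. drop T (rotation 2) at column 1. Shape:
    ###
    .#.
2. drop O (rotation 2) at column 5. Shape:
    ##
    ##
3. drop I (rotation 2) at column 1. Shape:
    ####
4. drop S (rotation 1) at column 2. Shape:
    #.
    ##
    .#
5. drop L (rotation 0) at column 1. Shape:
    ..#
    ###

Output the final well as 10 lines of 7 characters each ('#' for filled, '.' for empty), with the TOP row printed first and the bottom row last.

Drop 1: T rot2 at col 1 lands with bottom-row=0; cleared 0 line(s) (total 0); column heights now [0 2 2 2 0 0 0], max=2
Drop 2: O rot2 at col 5 lands with bottom-row=0; cleared 0 line(s) (total 0); column heights now [0 2 2 2 0 2 2], max=2
Drop 3: I rot2 at col 1 lands with bottom-row=2; cleared 0 line(s) (total 0); column heights now [0 3 3 3 3 2 2], max=3
Drop 4: S rot1 at col 2 lands with bottom-row=3; cleared 0 line(s) (total 0); column heights now [0 3 6 5 3 2 2], max=6
Drop 5: L rot0 at col 1 lands with bottom-row=6; cleared 0 line(s) (total 0); column heights now [0 7 7 8 3 2 2], max=8

Answer: .......
.......
...#...
.###...
..#....
..##...
...#...
.####..
.###.##
..#..##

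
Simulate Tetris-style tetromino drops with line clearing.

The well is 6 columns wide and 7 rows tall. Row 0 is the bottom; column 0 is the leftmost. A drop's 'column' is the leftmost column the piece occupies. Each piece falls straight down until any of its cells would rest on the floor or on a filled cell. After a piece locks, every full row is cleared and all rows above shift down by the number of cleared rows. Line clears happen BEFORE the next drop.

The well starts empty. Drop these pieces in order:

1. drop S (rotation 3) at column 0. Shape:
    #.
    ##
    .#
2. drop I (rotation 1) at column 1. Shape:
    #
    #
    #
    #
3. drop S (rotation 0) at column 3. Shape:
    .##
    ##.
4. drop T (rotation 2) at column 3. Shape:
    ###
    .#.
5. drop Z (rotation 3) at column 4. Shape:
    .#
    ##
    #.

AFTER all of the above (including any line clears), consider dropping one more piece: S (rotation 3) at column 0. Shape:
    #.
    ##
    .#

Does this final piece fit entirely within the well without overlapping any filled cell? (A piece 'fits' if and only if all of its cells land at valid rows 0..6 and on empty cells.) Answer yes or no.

Answer: no

Derivation:
Drop 1: S rot3 at col 0 lands with bottom-row=0; cleared 0 line(s) (total 0); column heights now [3 2 0 0 0 0], max=3
Drop 2: I rot1 at col 1 lands with bottom-row=2; cleared 0 line(s) (total 0); column heights now [3 6 0 0 0 0], max=6
Drop 3: S rot0 at col 3 lands with bottom-row=0; cleared 0 line(s) (total 0); column heights now [3 6 0 1 2 2], max=6
Drop 4: T rot2 at col 3 lands with bottom-row=2; cleared 0 line(s) (total 0); column heights now [3 6 0 4 4 4], max=6
Drop 5: Z rot3 at col 4 lands with bottom-row=4; cleared 0 line(s) (total 0); column heights now [3 6 0 4 6 7], max=7
Test piece S rot3 at col 0 (width 2): heights before test = [3 6 0 4 6 7]; fits = False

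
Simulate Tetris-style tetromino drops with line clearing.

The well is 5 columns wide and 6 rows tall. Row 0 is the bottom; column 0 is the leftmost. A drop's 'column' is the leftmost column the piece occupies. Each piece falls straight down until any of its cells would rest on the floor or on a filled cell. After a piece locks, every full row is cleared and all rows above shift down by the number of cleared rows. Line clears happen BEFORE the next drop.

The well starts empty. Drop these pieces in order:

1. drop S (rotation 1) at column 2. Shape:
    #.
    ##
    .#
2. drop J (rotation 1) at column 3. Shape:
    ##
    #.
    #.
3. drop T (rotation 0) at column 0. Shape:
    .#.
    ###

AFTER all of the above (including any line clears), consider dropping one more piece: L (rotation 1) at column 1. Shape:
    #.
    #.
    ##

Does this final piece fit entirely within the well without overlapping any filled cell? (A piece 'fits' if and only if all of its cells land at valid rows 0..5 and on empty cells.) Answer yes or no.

Drop 1: S rot1 at col 2 lands with bottom-row=0; cleared 0 line(s) (total 0); column heights now [0 0 3 2 0], max=3
Drop 2: J rot1 at col 3 lands with bottom-row=2; cleared 0 line(s) (total 0); column heights now [0 0 3 5 5], max=5
Drop 3: T rot0 at col 0 lands with bottom-row=3; cleared 0 line(s) (total 0); column heights now [4 5 4 5 5], max=5
Test piece L rot1 at col 1 (width 2): heights before test = [4 5 4 5 5]; fits = False

Answer: no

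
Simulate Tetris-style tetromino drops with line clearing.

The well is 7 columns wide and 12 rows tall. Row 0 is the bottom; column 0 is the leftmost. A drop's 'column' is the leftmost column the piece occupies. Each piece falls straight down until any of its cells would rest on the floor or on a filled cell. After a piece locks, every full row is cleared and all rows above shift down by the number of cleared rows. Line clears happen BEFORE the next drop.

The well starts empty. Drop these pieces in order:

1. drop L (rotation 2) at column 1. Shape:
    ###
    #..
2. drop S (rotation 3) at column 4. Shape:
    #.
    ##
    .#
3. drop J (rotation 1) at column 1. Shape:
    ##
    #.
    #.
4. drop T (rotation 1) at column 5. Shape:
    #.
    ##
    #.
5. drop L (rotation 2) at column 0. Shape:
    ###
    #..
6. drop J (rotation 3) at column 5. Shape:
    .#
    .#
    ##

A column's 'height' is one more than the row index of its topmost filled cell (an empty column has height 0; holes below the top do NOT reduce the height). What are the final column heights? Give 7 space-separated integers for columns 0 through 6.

Answer: 6 6 6 2 3 6 8

Derivation:
Drop 1: L rot2 at col 1 lands with bottom-row=0; cleared 0 line(s) (total 0); column heights now [0 2 2 2 0 0 0], max=2
Drop 2: S rot3 at col 4 lands with bottom-row=0; cleared 0 line(s) (total 0); column heights now [0 2 2 2 3 2 0], max=3
Drop 3: J rot1 at col 1 lands with bottom-row=2; cleared 0 line(s) (total 0); column heights now [0 5 5 2 3 2 0], max=5
Drop 4: T rot1 at col 5 lands with bottom-row=2; cleared 0 line(s) (total 0); column heights now [0 5 5 2 3 5 4], max=5
Drop 5: L rot2 at col 0 lands with bottom-row=4; cleared 0 line(s) (total 0); column heights now [6 6 6 2 3 5 4], max=6
Drop 6: J rot3 at col 5 lands with bottom-row=5; cleared 0 line(s) (total 0); column heights now [6 6 6 2 3 6 8], max=8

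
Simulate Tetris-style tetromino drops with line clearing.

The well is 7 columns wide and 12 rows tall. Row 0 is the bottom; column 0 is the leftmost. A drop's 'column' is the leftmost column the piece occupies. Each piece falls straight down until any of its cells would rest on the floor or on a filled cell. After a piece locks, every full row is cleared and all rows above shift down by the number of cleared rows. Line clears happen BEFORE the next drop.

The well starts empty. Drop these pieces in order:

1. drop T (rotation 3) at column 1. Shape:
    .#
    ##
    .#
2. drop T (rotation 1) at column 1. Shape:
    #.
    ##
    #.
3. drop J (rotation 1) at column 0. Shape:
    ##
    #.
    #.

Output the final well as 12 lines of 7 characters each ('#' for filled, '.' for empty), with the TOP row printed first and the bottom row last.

Answer: .......
.......
.......
.......
.......
.......
##.....
##.....
###....
.##....
.##....
..#....

Derivation:
Drop 1: T rot3 at col 1 lands with bottom-row=0; cleared 0 line(s) (total 0); column heights now [0 2 3 0 0 0 0], max=3
Drop 2: T rot1 at col 1 lands with bottom-row=2; cleared 0 line(s) (total 0); column heights now [0 5 4 0 0 0 0], max=5
Drop 3: J rot1 at col 0 lands with bottom-row=3; cleared 0 line(s) (total 0); column heights now [6 6 4 0 0 0 0], max=6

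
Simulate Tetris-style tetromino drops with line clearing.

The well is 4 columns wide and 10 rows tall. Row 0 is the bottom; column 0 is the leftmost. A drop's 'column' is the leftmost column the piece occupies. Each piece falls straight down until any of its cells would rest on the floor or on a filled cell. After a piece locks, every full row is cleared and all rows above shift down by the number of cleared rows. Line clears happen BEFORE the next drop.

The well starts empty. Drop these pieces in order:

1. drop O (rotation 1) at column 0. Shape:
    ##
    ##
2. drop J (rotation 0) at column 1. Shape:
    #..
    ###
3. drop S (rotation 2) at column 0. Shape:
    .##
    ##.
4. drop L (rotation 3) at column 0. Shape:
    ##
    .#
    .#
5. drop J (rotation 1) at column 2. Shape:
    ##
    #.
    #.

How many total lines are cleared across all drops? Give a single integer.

Answer: 1

Derivation:
Drop 1: O rot1 at col 0 lands with bottom-row=0; cleared 0 line(s) (total 0); column heights now [2 2 0 0], max=2
Drop 2: J rot0 at col 1 lands with bottom-row=2; cleared 0 line(s) (total 0); column heights now [2 4 3 3], max=4
Drop 3: S rot2 at col 0 lands with bottom-row=4; cleared 0 line(s) (total 0); column heights now [5 6 6 3], max=6
Drop 4: L rot3 at col 0 lands with bottom-row=6; cleared 0 line(s) (total 0); column heights now [9 9 6 3], max=9
Drop 5: J rot1 at col 2 lands with bottom-row=6; cleared 1 line(s) (total 1); column heights now [5 8 8 3], max=8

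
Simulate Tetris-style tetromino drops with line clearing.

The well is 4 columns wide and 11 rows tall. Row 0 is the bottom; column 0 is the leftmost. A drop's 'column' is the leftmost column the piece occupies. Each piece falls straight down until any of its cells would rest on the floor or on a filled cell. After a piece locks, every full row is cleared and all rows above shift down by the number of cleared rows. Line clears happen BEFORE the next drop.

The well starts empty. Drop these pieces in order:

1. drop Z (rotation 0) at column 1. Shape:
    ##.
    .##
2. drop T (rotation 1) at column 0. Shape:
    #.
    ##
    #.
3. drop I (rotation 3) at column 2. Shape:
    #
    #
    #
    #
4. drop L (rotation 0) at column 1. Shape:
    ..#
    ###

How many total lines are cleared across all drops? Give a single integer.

Drop 1: Z rot0 at col 1 lands with bottom-row=0; cleared 0 line(s) (total 0); column heights now [0 2 2 1], max=2
Drop 2: T rot1 at col 0 lands with bottom-row=1; cleared 0 line(s) (total 0); column heights now [4 3 2 1], max=4
Drop 3: I rot3 at col 2 lands with bottom-row=2; cleared 0 line(s) (total 0); column heights now [4 3 6 1], max=6
Drop 4: L rot0 at col 1 lands with bottom-row=6; cleared 0 line(s) (total 0); column heights now [4 7 7 8], max=8

Answer: 0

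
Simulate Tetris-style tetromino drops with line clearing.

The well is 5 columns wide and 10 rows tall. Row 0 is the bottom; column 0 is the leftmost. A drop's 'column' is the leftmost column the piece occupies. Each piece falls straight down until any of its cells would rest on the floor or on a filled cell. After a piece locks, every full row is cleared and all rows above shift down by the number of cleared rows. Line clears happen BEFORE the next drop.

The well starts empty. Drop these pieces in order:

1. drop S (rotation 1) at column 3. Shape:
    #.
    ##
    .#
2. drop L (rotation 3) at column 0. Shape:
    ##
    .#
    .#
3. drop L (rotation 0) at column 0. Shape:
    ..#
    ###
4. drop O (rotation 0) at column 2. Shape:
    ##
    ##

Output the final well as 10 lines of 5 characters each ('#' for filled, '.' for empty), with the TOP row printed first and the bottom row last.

Answer: .....
.....
.....
..##.
..##.
..#..
###..
##.#.
.#.##
.#..#

Derivation:
Drop 1: S rot1 at col 3 lands with bottom-row=0; cleared 0 line(s) (total 0); column heights now [0 0 0 3 2], max=3
Drop 2: L rot3 at col 0 lands with bottom-row=0; cleared 0 line(s) (total 0); column heights now [3 3 0 3 2], max=3
Drop 3: L rot0 at col 0 lands with bottom-row=3; cleared 0 line(s) (total 0); column heights now [4 4 5 3 2], max=5
Drop 4: O rot0 at col 2 lands with bottom-row=5; cleared 0 line(s) (total 0); column heights now [4 4 7 7 2], max=7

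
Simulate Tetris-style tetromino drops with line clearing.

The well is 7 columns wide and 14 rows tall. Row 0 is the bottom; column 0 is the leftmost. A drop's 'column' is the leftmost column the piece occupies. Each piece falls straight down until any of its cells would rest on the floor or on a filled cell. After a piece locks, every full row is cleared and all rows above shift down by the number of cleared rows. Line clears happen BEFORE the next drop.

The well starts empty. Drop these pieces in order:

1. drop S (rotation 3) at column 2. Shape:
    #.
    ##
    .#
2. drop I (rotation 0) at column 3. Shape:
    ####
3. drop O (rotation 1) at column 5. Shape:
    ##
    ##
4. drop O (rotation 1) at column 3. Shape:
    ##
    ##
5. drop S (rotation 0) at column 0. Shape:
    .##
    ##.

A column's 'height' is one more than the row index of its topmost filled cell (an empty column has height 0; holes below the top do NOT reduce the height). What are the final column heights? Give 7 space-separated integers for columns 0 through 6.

Answer: 0 3 3 4 4 4 4

Derivation:
Drop 1: S rot3 at col 2 lands with bottom-row=0; cleared 0 line(s) (total 0); column heights now [0 0 3 2 0 0 0], max=3
Drop 2: I rot0 at col 3 lands with bottom-row=2; cleared 0 line(s) (total 0); column heights now [0 0 3 3 3 3 3], max=3
Drop 3: O rot1 at col 5 lands with bottom-row=3; cleared 0 line(s) (total 0); column heights now [0 0 3 3 3 5 5], max=5
Drop 4: O rot1 at col 3 lands with bottom-row=3; cleared 0 line(s) (total 0); column heights now [0 0 3 5 5 5 5], max=5
Drop 5: S rot0 at col 0 lands with bottom-row=2; cleared 1 line(s) (total 1); column heights now [0 3 3 4 4 4 4], max=4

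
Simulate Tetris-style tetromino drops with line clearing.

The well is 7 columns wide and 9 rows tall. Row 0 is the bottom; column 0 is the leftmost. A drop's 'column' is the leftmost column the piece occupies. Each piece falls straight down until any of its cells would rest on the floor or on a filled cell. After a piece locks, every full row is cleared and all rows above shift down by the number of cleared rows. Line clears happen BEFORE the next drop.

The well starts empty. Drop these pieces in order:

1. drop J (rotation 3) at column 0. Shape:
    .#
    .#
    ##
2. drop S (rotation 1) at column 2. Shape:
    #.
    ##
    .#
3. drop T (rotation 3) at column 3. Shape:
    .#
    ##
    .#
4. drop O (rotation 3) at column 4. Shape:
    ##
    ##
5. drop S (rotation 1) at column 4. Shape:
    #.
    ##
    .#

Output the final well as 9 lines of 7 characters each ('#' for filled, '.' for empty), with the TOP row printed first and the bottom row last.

Drop 1: J rot3 at col 0 lands with bottom-row=0; cleared 0 line(s) (total 0); column heights now [1 3 0 0 0 0 0], max=3
Drop 2: S rot1 at col 2 lands with bottom-row=0; cleared 0 line(s) (total 0); column heights now [1 3 3 2 0 0 0], max=3
Drop 3: T rot3 at col 3 lands with bottom-row=1; cleared 0 line(s) (total 0); column heights now [1 3 3 3 4 0 0], max=4
Drop 4: O rot3 at col 4 lands with bottom-row=4; cleared 0 line(s) (total 0); column heights now [1 3 3 3 6 6 0], max=6
Drop 5: S rot1 at col 4 lands with bottom-row=6; cleared 0 line(s) (total 0); column heights now [1 3 3 3 9 8 0], max=9

Answer: ....#..
....##.
.....#.
....##.
....##.
....#..
.####..
.####..
##.#...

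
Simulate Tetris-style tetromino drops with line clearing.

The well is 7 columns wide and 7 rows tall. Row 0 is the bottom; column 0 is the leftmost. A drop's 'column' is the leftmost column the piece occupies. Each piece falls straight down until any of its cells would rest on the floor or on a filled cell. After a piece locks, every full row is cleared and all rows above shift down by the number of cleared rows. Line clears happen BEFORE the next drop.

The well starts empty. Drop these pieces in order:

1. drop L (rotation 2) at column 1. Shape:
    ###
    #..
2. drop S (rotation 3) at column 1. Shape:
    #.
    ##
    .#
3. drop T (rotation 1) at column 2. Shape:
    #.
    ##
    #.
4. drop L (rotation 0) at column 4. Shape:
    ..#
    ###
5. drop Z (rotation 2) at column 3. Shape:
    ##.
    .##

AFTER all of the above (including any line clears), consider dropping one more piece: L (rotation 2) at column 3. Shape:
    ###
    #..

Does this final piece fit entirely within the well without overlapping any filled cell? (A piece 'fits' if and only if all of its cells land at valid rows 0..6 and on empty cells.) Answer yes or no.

Drop 1: L rot2 at col 1 lands with bottom-row=0; cleared 0 line(s) (total 0); column heights now [0 2 2 2 0 0 0], max=2
Drop 2: S rot3 at col 1 lands with bottom-row=2; cleared 0 line(s) (total 0); column heights now [0 5 4 2 0 0 0], max=5
Drop 3: T rot1 at col 2 lands with bottom-row=4; cleared 0 line(s) (total 0); column heights now [0 5 7 6 0 0 0], max=7
Drop 4: L rot0 at col 4 lands with bottom-row=0; cleared 0 line(s) (total 0); column heights now [0 5 7 6 1 1 2], max=7
Drop 5: Z rot2 at col 3 lands with bottom-row=5; cleared 0 line(s) (total 0); column heights now [0 5 7 7 7 6 2], max=7
Test piece L rot2 at col 3 (width 3): heights before test = [0 5 7 7 7 6 2]; fits = False

Answer: no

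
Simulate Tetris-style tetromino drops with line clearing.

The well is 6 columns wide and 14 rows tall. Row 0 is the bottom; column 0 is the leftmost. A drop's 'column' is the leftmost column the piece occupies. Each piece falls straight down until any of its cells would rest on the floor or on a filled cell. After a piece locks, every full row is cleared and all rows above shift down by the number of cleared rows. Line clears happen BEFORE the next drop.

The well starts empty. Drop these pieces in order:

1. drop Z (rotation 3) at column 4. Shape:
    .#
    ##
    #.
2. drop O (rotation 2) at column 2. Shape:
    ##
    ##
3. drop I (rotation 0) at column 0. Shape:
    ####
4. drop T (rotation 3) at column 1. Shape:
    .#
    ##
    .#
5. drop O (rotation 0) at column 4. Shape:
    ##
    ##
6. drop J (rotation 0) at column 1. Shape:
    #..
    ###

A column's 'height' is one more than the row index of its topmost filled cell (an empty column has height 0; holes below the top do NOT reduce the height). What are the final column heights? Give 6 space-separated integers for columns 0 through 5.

Answer: 3 8 7 7 5 5

Derivation:
Drop 1: Z rot3 at col 4 lands with bottom-row=0; cleared 0 line(s) (total 0); column heights now [0 0 0 0 2 3], max=3
Drop 2: O rot2 at col 2 lands with bottom-row=0; cleared 0 line(s) (total 0); column heights now [0 0 2 2 2 3], max=3
Drop 3: I rot0 at col 0 lands with bottom-row=2; cleared 0 line(s) (total 0); column heights now [3 3 3 3 2 3], max=3
Drop 4: T rot3 at col 1 lands with bottom-row=3; cleared 0 line(s) (total 0); column heights now [3 5 6 3 2 3], max=6
Drop 5: O rot0 at col 4 lands with bottom-row=3; cleared 0 line(s) (total 0); column heights now [3 5 6 3 5 5], max=6
Drop 6: J rot0 at col 1 lands with bottom-row=6; cleared 0 line(s) (total 0); column heights now [3 8 7 7 5 5], max=8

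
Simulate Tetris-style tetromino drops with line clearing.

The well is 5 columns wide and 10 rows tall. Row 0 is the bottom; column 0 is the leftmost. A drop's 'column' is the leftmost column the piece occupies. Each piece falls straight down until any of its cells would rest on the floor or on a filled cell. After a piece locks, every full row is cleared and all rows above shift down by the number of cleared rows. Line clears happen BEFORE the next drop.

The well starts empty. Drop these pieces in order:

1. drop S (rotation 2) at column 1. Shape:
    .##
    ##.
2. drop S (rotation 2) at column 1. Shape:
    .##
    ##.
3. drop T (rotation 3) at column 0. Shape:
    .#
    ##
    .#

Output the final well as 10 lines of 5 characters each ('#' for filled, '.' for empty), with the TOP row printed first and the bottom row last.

Answer: .....
.....
.....
.....
.#...
##...
.###.
.##..
..##.
.##..

Derivation:
Drop 1: S rot2 at col 1 lands with bottom-row=0; cleared 0 line(s) (total 0); column heights now [0 1 2 2 0], max=2
Drop 2: S rot2 at col 1 lands with bottom-row=2; cleared 0 line(s) (total 0); column heights now [0 3 4 4 0], max=4
Drop 3: T rot3 at col 0 lands with bottom-row=3; cleared 0 line(s) (total 0); column heights now [5 6 4 4 0], max=6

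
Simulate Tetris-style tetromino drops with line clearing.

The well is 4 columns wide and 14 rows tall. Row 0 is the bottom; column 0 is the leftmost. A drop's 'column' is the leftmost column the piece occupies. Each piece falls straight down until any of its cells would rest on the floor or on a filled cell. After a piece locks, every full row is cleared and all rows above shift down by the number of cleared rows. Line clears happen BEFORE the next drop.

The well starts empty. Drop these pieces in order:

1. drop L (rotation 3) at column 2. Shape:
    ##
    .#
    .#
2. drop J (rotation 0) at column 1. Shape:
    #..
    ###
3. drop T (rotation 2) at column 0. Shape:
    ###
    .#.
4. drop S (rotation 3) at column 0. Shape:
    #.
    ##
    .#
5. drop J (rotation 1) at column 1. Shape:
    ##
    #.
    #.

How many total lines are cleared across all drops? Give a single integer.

Answer: 0

Derivation:
Drop 1: L rot3 at col 2 lands with bottom-row=0; cleared 0 line(s) (total 0); column heights now [0 0 3 3], max=3
Drop 2: J rot0 at col 1 lands with bottom-row=3; cleared 0 line(s) (total 0); column heights now [0 5 4 4], max=5
Drop 3: T rot2 at col 0 lands with bottom-row=5; cleared 0 line(s) (total 0); column heights now [7 7 7 4], max=7
Drop 4: S rot3 at col 0 lands with bottom-row=7; cleared 0 line(s) (total 0); column heights now [10 9 7 4], max=10
Drop 5: J rot1 at col 1 lands with bottom-row=9; cleared 0 line(s) (total 0); column heights now [10 12 12 4], max=12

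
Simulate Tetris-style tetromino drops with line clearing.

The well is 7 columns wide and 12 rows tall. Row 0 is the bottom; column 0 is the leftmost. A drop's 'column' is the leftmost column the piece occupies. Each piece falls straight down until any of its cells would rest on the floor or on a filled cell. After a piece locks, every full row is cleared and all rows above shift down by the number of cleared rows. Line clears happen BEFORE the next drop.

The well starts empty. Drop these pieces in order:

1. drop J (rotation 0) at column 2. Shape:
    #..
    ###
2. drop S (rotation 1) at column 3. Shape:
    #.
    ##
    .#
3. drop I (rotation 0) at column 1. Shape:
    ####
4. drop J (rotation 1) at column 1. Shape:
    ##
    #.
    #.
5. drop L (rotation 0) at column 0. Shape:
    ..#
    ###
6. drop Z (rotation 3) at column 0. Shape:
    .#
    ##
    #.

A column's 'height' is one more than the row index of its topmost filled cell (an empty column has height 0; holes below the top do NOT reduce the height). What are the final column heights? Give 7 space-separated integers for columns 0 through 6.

Drop 1: J rot0 at col 2 lands with bottom-row=0; cleared 0 line(s) (total 0); column heights now [0 0 2 1 1 0 0], max=2
Drop 2: S rot1 at col 3 lands with bottom-row=1; cleared 0 line(s) (total 0); column heights now [0 0 2 4 3 0 0], max=4
Drop 3: I rot0 at col 1 lands with bottom-row=4; cleared 0 line(s) (total 0); column heights now [0 5 5 5 5 0 0], max=5
Drop 4: J rot1 at col 1 lands with bottom-row=5; cleared 0 line(s) (total 0); column heights now [0 8 8 5 5 0 0], max=8
Drop 5: L rot0 at col 0 lands with bottom-row=8; cleared 0 line(s) (total 0); column heights now [9 9 10 5 5 0 0], max=10
Drop 6: Z rot3 at col 0 lands with bottom-row=9; cleared 0 line(s) (total 0); column heights now [11 12 10 5 5 0 0], max=12

Answer: 11 12 10 5 5 0 0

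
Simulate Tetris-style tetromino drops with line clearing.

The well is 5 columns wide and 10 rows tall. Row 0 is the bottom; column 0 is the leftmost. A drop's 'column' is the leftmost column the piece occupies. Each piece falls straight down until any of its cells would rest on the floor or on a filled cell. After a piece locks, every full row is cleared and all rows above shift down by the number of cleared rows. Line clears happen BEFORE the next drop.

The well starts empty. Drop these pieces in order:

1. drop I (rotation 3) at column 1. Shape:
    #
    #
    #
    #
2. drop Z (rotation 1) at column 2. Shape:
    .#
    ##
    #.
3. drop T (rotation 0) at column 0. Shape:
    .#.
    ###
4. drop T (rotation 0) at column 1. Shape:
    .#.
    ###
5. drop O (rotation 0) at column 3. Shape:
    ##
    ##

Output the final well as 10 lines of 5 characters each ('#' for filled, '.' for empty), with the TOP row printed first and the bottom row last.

Drop 1: I rot3 at col 1 lands with bottom-row=0; cleared 0 line(s) (total 0); column heights now [0 4 0 0 0], max=4
Drop 2: Z rot1 at col 2 lands with bottom-row=0; cleared 0 line(s) (total 0); column heights now [0 4 2 3 0], max=4
Drop 3: T rot0 at col 0 lands with bottom-row=4; cleared 0 line(s) (total 0); column heights now [5 6 5 3 0], max=6
Drop 4: T rot0 at col 1 lands with bottom-row=6; cleared 0 line(s) (total 0); column heights now [5 7 8 7 0], max=8
Drop 5: O rot0 at col 3 lands with bottom-row=7; cleared 0 line(s) (total 0); column heights now [5 7 8 9 9], max=9

Answer: .....
...##
..###
.###.
.#...
###..
.#...
.#.#.
.###.
.##..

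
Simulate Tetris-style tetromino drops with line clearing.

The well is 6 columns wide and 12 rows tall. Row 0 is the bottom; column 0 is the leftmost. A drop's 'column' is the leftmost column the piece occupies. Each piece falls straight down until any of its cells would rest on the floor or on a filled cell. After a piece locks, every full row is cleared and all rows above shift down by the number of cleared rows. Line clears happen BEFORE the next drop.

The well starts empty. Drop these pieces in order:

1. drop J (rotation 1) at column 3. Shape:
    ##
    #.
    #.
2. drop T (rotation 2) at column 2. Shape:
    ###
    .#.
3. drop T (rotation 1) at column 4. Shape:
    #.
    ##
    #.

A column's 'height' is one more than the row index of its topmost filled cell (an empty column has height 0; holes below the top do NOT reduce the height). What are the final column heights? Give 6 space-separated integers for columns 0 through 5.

Drop 1: J rot1 at col 3 lands with bottom-row=0; cleared 0 line(s) (total 0); column heights now [0 0 0 3 3 0], max=3
Drop 2: T rot2 at col 2 lands with bottom-row=3; cleared 0 line(s) (total 0); column heights now [0 0 5 5 5 0], max=5
Drop 3: T rot1 at col 4 lands with bottom-row=5; cleared 0 line(s) (total 0); column heights now [0 0 5 5 8 7], max=8

Answer: 0 0 5 5 8 7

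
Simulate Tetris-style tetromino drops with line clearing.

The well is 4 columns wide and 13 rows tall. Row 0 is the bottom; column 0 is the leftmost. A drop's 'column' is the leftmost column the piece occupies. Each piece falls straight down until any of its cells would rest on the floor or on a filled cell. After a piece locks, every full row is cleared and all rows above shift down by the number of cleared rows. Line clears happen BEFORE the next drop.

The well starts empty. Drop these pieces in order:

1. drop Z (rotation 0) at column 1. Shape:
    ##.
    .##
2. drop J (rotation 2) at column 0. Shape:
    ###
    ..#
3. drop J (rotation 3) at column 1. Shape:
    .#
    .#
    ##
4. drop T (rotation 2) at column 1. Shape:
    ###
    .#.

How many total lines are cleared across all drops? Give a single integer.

Answer: 0

Derivation:
Drop 1: Z rot0 at col 1 lands with bottom-row=0; cleared 0 line(s) (total 0); column heights now [0 2 2 1], max=2
Drop 2: J rot2 at col 0 lands with bottom-row=2; cleared 0 line(s) (total 0); column heights now [4 4 4 1], max=4
Drop 3: J rot3 at col 1 lands with bottom-row=4; cleared 0 line(s) (total 0); column heights now [4 5 7 1], max=7
Drop 4: T rot2 at col 1 lands with bottom-row=7; cleared 0 line(s) (total 0); column heights now [4 9 9 9], max=9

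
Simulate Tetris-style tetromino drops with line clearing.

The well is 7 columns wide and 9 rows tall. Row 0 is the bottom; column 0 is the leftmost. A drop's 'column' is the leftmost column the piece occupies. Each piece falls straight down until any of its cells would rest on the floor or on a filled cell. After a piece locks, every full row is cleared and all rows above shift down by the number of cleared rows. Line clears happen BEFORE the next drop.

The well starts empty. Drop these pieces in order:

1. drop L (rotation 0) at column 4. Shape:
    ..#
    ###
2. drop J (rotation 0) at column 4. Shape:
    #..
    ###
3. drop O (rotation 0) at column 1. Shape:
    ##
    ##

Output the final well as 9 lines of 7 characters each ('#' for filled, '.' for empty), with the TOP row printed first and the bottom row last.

Drop 1: L rot0 at col 4 lands with bottom-row=0; cleared 0 line(s) (total 0); column heights now [0 0 0 0 1 1 2], max=2
Drop 2: J rot0 at col 4 lands with bottom-row=2; cleared 0 line(s) (total 0); column heights now [0 0 0 0 4 3 3], max=4
Drop 3: O rot0 at col 1 lands with bottom-row=0; cleared 0 line(s) (total 0); column heights now [0 2 2 0 4 3 3], max=4

Answer: .......
.......
.......
.......
.......
....#..
....###
.##...#
.##.###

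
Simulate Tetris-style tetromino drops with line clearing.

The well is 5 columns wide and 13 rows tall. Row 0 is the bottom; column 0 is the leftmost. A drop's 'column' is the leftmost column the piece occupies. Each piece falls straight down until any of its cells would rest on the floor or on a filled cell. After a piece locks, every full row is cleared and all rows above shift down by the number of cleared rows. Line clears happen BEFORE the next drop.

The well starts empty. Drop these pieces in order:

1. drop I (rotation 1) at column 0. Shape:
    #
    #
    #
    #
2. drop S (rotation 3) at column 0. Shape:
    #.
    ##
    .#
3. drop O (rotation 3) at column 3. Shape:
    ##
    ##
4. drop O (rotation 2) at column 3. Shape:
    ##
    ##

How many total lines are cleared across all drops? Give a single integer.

Answer: 0

Derivation:
Drop 1: I rot1 at col 0 lands with bottom-row=0; cleared 0 line(s) (total 0); column heights now [4 0 0 0 0], max=4
Drop 2: S rot3 at col 0 lands with bottom-row=3; cleared 0 line(s) (total 0); column heights now [6 5 0 0 0], max=6
Drop 3: O rot3 at col 3 lands with bottom-row=0; cleared 0 line(s) (total 0); column heights now [6 5 0 2 2], max=6
Drop 4: O rot2 at col 3 lands with bottom-row=2; cleared 0 line(s) (total 0); column heights now [6 5 0 4 4], max=6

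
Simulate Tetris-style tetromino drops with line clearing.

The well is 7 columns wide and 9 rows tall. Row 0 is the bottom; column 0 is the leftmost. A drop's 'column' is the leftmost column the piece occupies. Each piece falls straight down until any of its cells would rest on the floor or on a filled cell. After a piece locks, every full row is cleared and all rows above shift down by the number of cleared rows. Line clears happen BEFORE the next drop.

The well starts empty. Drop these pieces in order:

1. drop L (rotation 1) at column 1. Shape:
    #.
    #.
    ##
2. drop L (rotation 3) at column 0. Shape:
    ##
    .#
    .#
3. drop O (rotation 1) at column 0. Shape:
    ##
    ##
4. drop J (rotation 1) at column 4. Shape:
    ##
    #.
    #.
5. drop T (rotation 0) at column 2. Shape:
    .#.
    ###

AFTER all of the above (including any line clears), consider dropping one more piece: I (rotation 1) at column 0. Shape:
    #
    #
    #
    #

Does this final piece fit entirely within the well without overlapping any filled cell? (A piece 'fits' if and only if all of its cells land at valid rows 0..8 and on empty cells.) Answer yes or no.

Answer: no

Derivation:
Drop 1: L rot1 at col 1 lands with bottom-row=0; cleared 0 line(s) (total 0); column heights now [0 3 1 0 0 0 0], max=3
Drop 2: L rot3 at col 0 lands with bottom-row=3; cleared 0 line(s) (total 0); column heights now [6 6 1 0 0 0 0], max=6
Drop 3: O rot1 at col 0 lands with bottom-row=6; cleared 0 line(s) (total 0); column heights now [8 8 1 0 0 0 0], max=8
Drop 4: J rot1 at col 4 lands with bottom-row=0; cleared 0 line(s) (total 0); column heights now [8 8 1 0 3 3 0], max=8
Drop 5: T rot0 at col 2 lands with bottom-row=3; cleared 0 line(s) (total 0); column heights now [8 8 4 5 4 3 0], max=8
Test piece I rot1 at col 0 (width 1): heights before test = [8 8 4 5 4 3 0]; fits = False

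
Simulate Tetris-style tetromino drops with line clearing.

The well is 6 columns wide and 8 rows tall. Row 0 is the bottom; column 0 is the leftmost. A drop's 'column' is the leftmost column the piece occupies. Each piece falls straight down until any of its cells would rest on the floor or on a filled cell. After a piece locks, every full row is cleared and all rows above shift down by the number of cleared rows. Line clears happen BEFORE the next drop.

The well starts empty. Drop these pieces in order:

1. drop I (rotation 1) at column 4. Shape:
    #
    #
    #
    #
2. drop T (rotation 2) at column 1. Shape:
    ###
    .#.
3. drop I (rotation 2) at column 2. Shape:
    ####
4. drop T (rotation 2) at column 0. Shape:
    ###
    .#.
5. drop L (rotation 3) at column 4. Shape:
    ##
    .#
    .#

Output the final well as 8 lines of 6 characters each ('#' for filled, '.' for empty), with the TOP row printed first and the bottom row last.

Answer: ....##
.....#
###..#
.#####
....#.
....#.
.####.
..#.#.

Derivation:
Drop 1: I rot1 at col 4 lands with bottom-row=0; cleared 0 line(s) (total 0); column heights now [0 0 0 0 4 0], max=4
Drop 2: T rot2 at col 1 lands with bottom-row=0; cleared 0 line(s) (total 0); column heights now [0 2 2 2 4 0], max=4
Drop 3: I rot2 at col 2 lands with bottom-row=4; cleared 0 line(s) (total 0); column heights now [0 2 5 5 5 5], max=5
Drop 4: T rot2 at col 0 lands with bottom-row=4; cleared 0 line(s) (total 0); column heights now [6 6 6 5 5 5], max=6
Drop 5: L rot3 at col 4 lands with bottom-row=5; cleared 0 line(s) (total 0); column heights now [6 6 6 5 8 8], max=8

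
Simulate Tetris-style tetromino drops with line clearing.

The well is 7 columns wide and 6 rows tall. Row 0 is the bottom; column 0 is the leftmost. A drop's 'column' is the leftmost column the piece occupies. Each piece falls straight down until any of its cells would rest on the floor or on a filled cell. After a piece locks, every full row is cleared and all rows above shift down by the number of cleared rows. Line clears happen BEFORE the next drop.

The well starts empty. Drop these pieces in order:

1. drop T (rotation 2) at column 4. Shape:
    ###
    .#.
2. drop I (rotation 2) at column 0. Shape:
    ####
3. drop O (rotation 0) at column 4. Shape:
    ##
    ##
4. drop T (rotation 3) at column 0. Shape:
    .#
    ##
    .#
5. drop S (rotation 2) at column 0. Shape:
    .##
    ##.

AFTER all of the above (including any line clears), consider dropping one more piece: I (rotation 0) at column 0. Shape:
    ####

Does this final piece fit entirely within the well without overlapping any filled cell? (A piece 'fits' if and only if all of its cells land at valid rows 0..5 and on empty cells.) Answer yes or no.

Answer: no

Derivation:
Drop 1: T rot2 at col 4 lands with bottom-row=0; cleared 0 line(s) (total 0); column heights now [0 0 0 0 2 2 2], max=2
Drop 2: I rot2 at col 0 lands with bottom-row=0; cleared 0 line(s) (total 0); column heights now [1 1 1 1 2 2 2], max=2
Drop 3: O rot0 at col 4 lands with bottom-row=2; cleared 0 line(s) (total 0); column heights now [1 1 1 1 4 4 2], max=4
Drop 4: T rot3 at col 0 lands with bottom-row=1; cleared 0 line(s) (total 0); column heights now [3 4 1 1 4 4 2], max=4
Drop 5: S rot2 at col 0 lands with bottom-row=4; cleared 0 line(s) (total 0); column heights now [5 6 6 1 4 4 2], max=6
Test piece I rot0 at col 0 (width 4): heights before test = [5 6 6 1 4 4 2]; fits = False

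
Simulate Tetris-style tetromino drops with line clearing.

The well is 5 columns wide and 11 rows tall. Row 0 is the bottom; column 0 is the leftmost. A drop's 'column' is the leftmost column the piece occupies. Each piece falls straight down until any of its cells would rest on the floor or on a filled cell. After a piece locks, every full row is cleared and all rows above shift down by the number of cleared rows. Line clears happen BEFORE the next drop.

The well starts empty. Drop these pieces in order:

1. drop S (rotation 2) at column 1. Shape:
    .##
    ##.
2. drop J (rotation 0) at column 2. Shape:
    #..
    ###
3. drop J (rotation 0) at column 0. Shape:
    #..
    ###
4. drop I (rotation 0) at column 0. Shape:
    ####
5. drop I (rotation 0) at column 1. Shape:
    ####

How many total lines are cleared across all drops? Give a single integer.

Answer: 0

Derivation:
Drop 1: S rot2 at col 1 lands with bottom-row=0; cleared 0 line(s) (total 0); column heights now [0 1 2 2 0], max=2
Drop 2: J rot0 at col 2 lands with bottom-row=2; cleared 0 line(s) (total 0); column heights now [0 1 4 3 3], max=4
Drop 3: J rot0 at col 0 lands with bottom-row=4; cleared 0 line(s) (total 0); column heights now [6 5 5 3 3], max=6
Drop 4: I rot0 at col 0 lands with bottom-row=6; cleared 0 line(s) (total 0); column heights now [7 7 7 7 3], max=7
Drop 5: I rot0 at col 1 lands with bottom-row=7; cleared 0 line(s) (total 0); column heights now [7 8 8 8 8], max=8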